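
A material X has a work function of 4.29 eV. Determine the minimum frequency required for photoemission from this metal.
1.0373e+15 Hz

The threshold frequency is when the photon energy equals the work function:
hf₀ = φ

Solving for f₀:
f₀ = φ/h = (4.29 eV × 1.602×10⁻¹⁹ J/eV) / (6.626×10⁻³⁴ J·s)
f₀ = 1.0373e+15 Hz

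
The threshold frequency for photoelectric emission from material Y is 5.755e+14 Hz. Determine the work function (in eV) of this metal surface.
2.38 eV

At the threshold frequency, photon energy equals work function:
φ = hf₀

Calculating:
φ = (6.626×10⁻³⁴ J·s)(5.755e+14 Hz)
φ = 2.38 eV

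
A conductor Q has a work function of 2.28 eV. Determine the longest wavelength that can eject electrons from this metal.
543.79 nm

The threshold wavelength is when the photon energy equals the work function:
hc/λ₀ = φ

Solving for λ₀:
λ₀ = hc/φ = (6.626×10⁻³⁴ J·s)(3×10⁸ m/s) / (2.28 eV × 1.602×10⁻¹⁹ J/eV)
λ₀ = 543.79 nm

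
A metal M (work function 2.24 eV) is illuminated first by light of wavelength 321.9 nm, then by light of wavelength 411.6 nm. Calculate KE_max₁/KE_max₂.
2.0869

Using Einstein's equation: KE_max = hc/λ - φ

For λ₁ = 321.9 nm:
E₁ = hc/λ₁ = 3.8516 eV
KE₁ = E₁ - φ = 3.8516 - 2.24 = 1.6116 eV

For λ₂ = 411.6 nm:
E₂ = hc/λ₂ = 3.0122 eV
KE₂ = E₂ - φ = 3.0122 - 2.24 = 0.7722 eV

Ratio: KE₁/KE₂ = 1.6116/0.7722 = 2.0869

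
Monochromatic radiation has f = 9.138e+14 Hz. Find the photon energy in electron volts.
3.7792 eV

Using E = hf:

E = hf = (6.626×10⁻³⁴ J·s)(9.138e+14 Hz)
E = 3.7792 eV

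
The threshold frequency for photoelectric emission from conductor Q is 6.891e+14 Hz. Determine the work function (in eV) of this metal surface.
2.85 eV

At the threshold frequency, photon energy equals work function:
φ = hf₀

Calculating:
φ = (6.626×10⁻³⁴ J·s)(6.891e+14 Hz)
φ = 2.85 eV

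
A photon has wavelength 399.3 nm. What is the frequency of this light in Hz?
7.5080e+14 Hz

Using the wave equation: c = fλ

Solving for frequency:
f = c/λ = (3×10⁸ m/s) / (399.3×10⁻⁹ m)
f = 7.5080e+14 Hz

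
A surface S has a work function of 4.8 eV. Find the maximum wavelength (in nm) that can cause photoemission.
258.30 nm

The threshold wavelength is when the photon energy equals the work function:
hc/λ₀ = φ

Solving for λ₀:
λ₀ = hc/φ = (6.626×10⁻³⁴ J·s)(3×10⁸ m/s) / (4.8 eV × 1.602×10⁻¹⁹ J/eV)
λ₀ = 258.30 nm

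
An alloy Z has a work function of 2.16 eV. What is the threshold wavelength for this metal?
574.00 nm

The threshold wavelength is when the photon energy equals the work function:
hc/λ₀ = φ

Solving for λ₀:
λ₀ = hc/φ = (6.626×10⁻³⁴ J·s)(3×10⁸ m/s) / (2.16 eV × 1.602×10⁻¹⁹ J/eV)
λ₀ = 574.00 nm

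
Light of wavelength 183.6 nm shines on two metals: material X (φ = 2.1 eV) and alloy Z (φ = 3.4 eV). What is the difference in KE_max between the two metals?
1.3000 eV

Using KE_max = hc/λ - φ for each metal:

Photon energy: E = hc/λ = 6.7530 eV

For material X (φ₁ = 2.1 eV):
KE₁ = E - φ₁ = 6.7530 - 2.1 = 4.6530 eV

For alloy Z (φ₂ = 3.4 eV):
KE₂ = E - φ₂ = 6.7530 - 3.4 = 3.3530 eV

Difference:
ΔKE = KE₁ - KE₂ = 4.6530 - 3.3530 = 1.3000 eV

Note: The difference equals the difference in work functions: 3.4 - 2.1 = 1.30 eV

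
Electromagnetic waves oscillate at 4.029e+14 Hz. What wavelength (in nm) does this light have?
744.09 nm

Using the wave equation: c = fλ

Solving for wavelength:
λ = c/f = (3×10⁸ m/s) / (4.029e+14 Hz)
λ = 744.09 nm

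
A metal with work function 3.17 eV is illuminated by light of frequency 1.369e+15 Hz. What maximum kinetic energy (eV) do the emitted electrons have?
2.4917 eV

Using Einstein's photoelectric equation: KE_max = hf - φ

First, calculate the photon energy:
E_photon = hf = (6.626×10⁻³⁴ J·s)(1.369e+15 Hz)
E_photon = 5.6617 eV

Then, the maximum kinetic energy:
KE_max = E_photon - φ = 5.6617 eV - 3.17 eV = 2.4917 eV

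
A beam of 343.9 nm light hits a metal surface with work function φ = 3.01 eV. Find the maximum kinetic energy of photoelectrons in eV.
0.5952 eV

Using Einstein's photoelectric equation: KE_max = hf - φ = hc/λ - φ

First, calculate the photon energy:
E_photon = hc/λ = (6.626×10⁻³⁴ J·s)(3×10⁸ m/s) / (343.9×10⁻⁹ m)
E_photon = 3.6052 eV

Then, the maximum kinetic energy:
KE_max = E_photon - φ = 3.6052 eV - 3.01 eV = 0.5952 eV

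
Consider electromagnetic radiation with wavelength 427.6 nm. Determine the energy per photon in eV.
2.8995 eV

Using E = hf = hc/λ:

E = hc/λ = (6.626×10⁻³⁴ J·s)(3×10⁸ m/s) / (427.6×10⁻⁹ m)
E = 2.8995 eV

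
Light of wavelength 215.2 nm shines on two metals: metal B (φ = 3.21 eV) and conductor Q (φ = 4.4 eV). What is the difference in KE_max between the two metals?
1.1900 eV

Using KE_max = hc/λ - φ for each metal:

Photon energy: E = hc/λ = 5.7613 eV

For metal B (φ₁ = 3.21 eV):
KE₁ = E - φ₁ = 5.7613 - 3.21 = 2.5513 eV

For conductor Q (φ₂ = 4.4 eV):
KE₂ = E - φ₂ = 5.7613 - 4.4 = 1.3613 eV

Difference:
ΔKE = KE₁ - KE₂ = 2.5513 - 1.3613 = 1.1900 eV

Note: The difference equals the difference in work functions: 4.4 - 3.21 = 1.19 eV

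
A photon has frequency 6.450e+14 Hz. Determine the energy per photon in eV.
2.6675 eV

Using E = hf:

E = hf = (6.626×10⁻³⁴ J·s)(6.450e+14 Hz)
E = 2.6675 eV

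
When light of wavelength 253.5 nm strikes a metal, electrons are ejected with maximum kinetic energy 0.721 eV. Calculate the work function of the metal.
4.17 eV

From Einstein's photoelectric equation: KE_max = hf - φ = hc/λ - φ

Rearranging for φ:
φ = hc/λ - KE_max

Calculate photon energy:
E_photon = hc/λ = 4.8909 eV

Therefore:
φ = 4.8909 - 0.721 = 4.17 eV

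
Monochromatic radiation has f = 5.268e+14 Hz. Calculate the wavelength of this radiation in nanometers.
569.08 nm

Using the wave equation: c = fλ

Solving for wavelength:
λ = c/f = (3×10⁸ m/s) / (5.268e+14 Hz)
λ = 569.08 nm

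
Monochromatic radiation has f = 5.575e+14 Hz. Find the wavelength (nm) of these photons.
537.74 nm

Using the wave equation: c = fλ

Solving for wavelength:
λ = c/f = (3×10⁸ m/s) / (5.575e+14 Hz)
λ = 537.74 nm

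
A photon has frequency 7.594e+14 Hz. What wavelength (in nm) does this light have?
394.78 nm

Using the wave equation: c = fλ

Solving for wavelength:
λ = c/f = (3×10⁸ m/s) / (7.594e+14 Hz)
λ = 394.78 nm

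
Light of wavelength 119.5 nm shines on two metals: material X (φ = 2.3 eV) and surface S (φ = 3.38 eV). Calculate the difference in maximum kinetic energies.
1.0800 eV

Using KE_max = hc/λ - φ for each metal:

Photon energy: E = hc/λ = 10.3752 eV

For material X (φ₁ = 2.3 eV):
KE₁ = E - φ₁ = 10.3752 - 2.3 = 8.0752 eV

For surface S (φ₂ = 3.38 eV):
KE₂ = E - φ₂ = 10.3752 - 3.38 = 6.9952 eV

Difference:
ΔKE = KE₁ - KE₂ = 8.0752 - 6.9952 = 1.0800 eV

Note: The difference equals the difference in work functions: 3.38 - 2.3 = 1.08 eV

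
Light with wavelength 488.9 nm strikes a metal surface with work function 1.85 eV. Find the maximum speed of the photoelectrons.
4.9123e+05 m/s

First, find the maximum kinetic energy:
E_photon = hc/λ = 2.5360 eV
KE_max = E_photon - φ = 2.5360 - 1.85 = 0.6860 eV

Convert to Joules: KE_max = 0.6860 × 1.602×10⁻¹⁹ J = 1.0991e-19 J

Then use KE = ½mv² to find velocity:
v = √(2·KE/m) = √(2 × 1.0991e-19 J / 9.109e-31 kg)
v = 4.9123e+05 m/s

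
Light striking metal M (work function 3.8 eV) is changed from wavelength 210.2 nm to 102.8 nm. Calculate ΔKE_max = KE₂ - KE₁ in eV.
6.1623 eV

Using Einstein's equation: KE_max = hc/λ - φ

For λ₁ = 210.2 nm:
KE₁ = hc/λ₁ - φ = 5.8984 - 3.8 = 2.0984 eV

For λ₂ = 102.8 nm:
KE₂ = hc/λ₂ - φ = 12.0607 - 3.8 = 8.2607 eV

Change in KE:
ΔKE = KE₂ - KE₁ = 8.2607 - 2.0984 = 6.1623 eV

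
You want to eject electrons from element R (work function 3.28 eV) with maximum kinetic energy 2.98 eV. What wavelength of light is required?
198.06 nm

From Einstein's equation: KE_max = hc/λ - φ

Rearranging for λ:
hc/λ = KE_max + φ
λ = hc/(KE_max + φ)

Required photon energy:
E_photon = KE_max + φ = 2.98 + 3.28 = 6.26 eV

Required wavelength:
λ = hc/E_photon = (6.626×10⁻³⁴)(3×10⁸) / (6.26 × 1.602×10⁻¹⁹)
λ = 198.06 nm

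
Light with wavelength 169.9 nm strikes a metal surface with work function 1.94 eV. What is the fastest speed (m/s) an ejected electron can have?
1.3728e+06 m/s

First, find the maximum kinetic energy:
E_photon = hc/λ = 7.2975 eV
KE_max = E_photon - φ = 7.2975 - 1.94 = 5.3575 eV

Convert to Joules: KE_max = 5.3575 × 1.602×10⁻¹⁹ J = 8.5836e-19 J

Then use KE = ½mv² to find velocity:
v = √(2·KE/m) = √(2 × 8.5836e-19 J / 9.109e-31 kg)
v = 1.3728e+06 m/s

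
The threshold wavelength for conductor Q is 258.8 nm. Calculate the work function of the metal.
4.79 eV

At the threshold wavelength, photon energy equals work function:
φ = hc/λ₀

Calculating:
φ = (6.626×10⁻³⁴ J·s)(3×10⁸ m/s) / (258.8×10⁻⁹ m)
φ = 4.79 eV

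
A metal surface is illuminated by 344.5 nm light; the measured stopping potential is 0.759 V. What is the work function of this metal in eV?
2.84 eV

The stopping potential gives the maximum kinetic energy: KE_max = eV_s = 0.759 eV

From Einstein's photoelectric equation: KE_max = hc/λ - φ
Rearranging: φ = hc/λ - KE_max

Calculate photon energy:
E_photon = hc/λ = (6.626×10⁻³⁴ J·s)(3×10⁸ m/s) / (344.5×10⁻⁹ m) = 3.5990 eV

Therefore:
φ = 3.5990 - 0.759 = 2.84 eV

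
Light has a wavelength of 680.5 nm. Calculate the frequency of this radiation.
4.4055e+14 Hz

Using the wave equation: c = fλ

Solving for frequency:
f = c/λ = (3×10⁸ m/s) / (680.5×10⁻⁹ m)
f = 4.4055e+14 Hz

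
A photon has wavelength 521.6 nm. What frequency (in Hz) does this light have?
5.7476e+14 Hz

Using the wave equation: c = fλ

Solving for frequency:
f = c/λ = (3×10⁸ m/s) / (521.6×10⁻⁹ m)
f = 5.7476e+14 Hz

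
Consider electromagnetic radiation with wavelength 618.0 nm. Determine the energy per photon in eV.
2.0062 eV

Using E = hf = hc/λ:

E = hc/λ = (6.626×10⁻³⁴ J·s)(3×10⁸ m/s) / (618.0×10⁻⁹ m)
E = 2.0062 eV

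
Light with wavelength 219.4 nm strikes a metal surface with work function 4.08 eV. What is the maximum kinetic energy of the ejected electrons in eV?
1.5711 eV

Using Einstein's photoelectric equation: KE_max = hf - φ = hc/λ - φ

First, calculate the photon energy:
E_photon = hc/λ = (6.626×10⁻³⁴ J·s)(3×10⁸ m/s) / (219.4×10⁻⁹ m)
E_photon = 5.6511 eV

Then, the maximum kinetic energy:
KE_max = E_photon - φ = 5.6511 eV - 4.08 eV = 1.5711 eV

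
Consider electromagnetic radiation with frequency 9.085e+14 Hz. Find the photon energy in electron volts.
3.7573 eV

Using E = hf:

E = hf = (6.626×10⁻³⁴ J·s)(9.085e+14 Hz)
E = 3.7573 eV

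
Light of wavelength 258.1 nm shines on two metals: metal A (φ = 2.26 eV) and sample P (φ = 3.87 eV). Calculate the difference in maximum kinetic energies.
1.6100 eV

Using KE_max = hc/λ - φ for each metal:

Photon energy: E = hc/λ = 4.8037 eV

For metal A (φ₁ = 2.26 eV):
KE₁ = E - φ₁ = 4.8037 - 2.26 = 2.5437 eV

For sample P (φ₂ = 3.87 eV):
KE₂ = E - φ₂ = 4.8037 - 3.87 = 0.9337 eV

Difference:
ΔKE = KE₁ - KE₂ = 2.5437 - 0.9337 = 1.6100 eV

Note: The difference equals the difference in work functions: 3.87 - 2.26 = 1.61 eV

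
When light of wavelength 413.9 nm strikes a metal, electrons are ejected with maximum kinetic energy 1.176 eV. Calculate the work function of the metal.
1.82 eV

From Einstein's photoelectric equation: KE_max = hf - φ = hc/λ - φ

Rearranging for φ:
φ = hc/λ - KE_max

Calculate photon energy:
E_photon = hc/λ = 2.9955 eV

Therefore:
φ = 2.9955 - 1.176 = 1.82 eV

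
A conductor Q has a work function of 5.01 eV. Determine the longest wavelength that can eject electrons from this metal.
247.47 nm

The threshold wavelength is when the photon energy equals the work function:
hc/λ₀ = φ

Solving for λ₀:
λ₀ = hc/φ = (6.626×10⁻³⁴ J·s)(3×10⁸ m/s) / (5.01 eV × 1.602×10⁻¹⁹ J/eV)
λ₀ = 247.47 nm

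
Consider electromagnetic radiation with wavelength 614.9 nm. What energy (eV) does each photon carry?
2.0163 eV

Using E = hf = hc/λ:

E = hc/λ = (6.626×10⁻³⁴ J·s)(3×10⁸ m/s) / (614.9×10⁻⁹ m)
E = 2.0163 eV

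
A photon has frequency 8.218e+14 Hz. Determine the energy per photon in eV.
3.3987 eV

Using E = hf:

E = hf = (6.626×10⁻³⁴ J·s)(8.218e+14 Hz)
E = 3.3987 eV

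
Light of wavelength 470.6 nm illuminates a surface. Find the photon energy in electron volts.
2.6346 eV

Using E = hf = hc/λ:

E = hc/λ = (6.626×10⁻³⁴ J·s)(3×10⁸ m/s) / (470.6×10⁻⁹ m)
E = 2.6346 eV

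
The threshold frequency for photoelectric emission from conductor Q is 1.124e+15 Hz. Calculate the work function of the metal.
4.65 eV

At the threshold frequency, photon energy equals work function:
φ = hf₀

Calculating:
φ = (6.626×10⁻³⁴ J·s)(1.124e+15 Hz)
φ = 4.65 eV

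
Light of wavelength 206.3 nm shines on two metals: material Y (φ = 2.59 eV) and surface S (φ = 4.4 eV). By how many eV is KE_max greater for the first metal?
1.8100 eV

Using KE_max = hc/λ - φ for each metal:

Photon energy: E = hc/λ = 6.0099 eV

For material Y (φ₁ = 2.59 eV):
KE₁ = E - φ₁ = 6.0099 - 2.59 = 3.4199 eV

For surface S (φ₂ = 4.4 eV):
KE₂ = E - φ₂ = 6.0099 - 4.4 = 1.6099 eV

Difference:
ΔKE = KE₁ - KE₂ = 3.4199 - 1.6099 = 1.8100 eV

Note: The difference equals the difference in work functions: 4.4 - 2.59 = 1.81 eV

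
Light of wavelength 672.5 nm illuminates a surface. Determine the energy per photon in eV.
1.8436 eV

Using E = hf = hc/λ:

E = hc/λ = (6.626×10⁻³⁴ J·s)(3×10⁸ m/s) / (672.5×10⁻⁹ m)
E = 1.8436 eV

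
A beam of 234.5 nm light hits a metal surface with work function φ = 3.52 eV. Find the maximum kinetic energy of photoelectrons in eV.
1.7672 eV

Using Einstein's photoelectric equation: KE_max = hf - φ = hc/λ - φ

First, calculate the photon energy:
E_photon = hc/λ = (6.626×10⁻³⁴ J·s)(3×10⁸ m/s) / (234.5×10⁻⁹ m)
E_photon = 5.2872 eV

Then, the maximum kinetic energy:
KE_max = E_photon - φ = 5.2872 eV - 3.52 eV = 1.7672 eV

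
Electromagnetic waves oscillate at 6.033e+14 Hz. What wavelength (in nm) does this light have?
496.92 nm

Using the wave equation: c = fλ

Solving for wavelength:
λ = c/f = (3×10⁸ m/s) / (6.033e+14 Hz)
λ = 496.92 nm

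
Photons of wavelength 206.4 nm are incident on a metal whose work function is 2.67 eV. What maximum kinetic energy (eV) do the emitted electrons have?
3.3370 eV

Using Einstein's photoelectric equation: KE_max = hf - φ = hc/λ - φ

First, calculate the photon energy:
E_photon = hc/λ = (6.626×10⁻³⁴ J·s)(3×10⁸ m/s) / (206.4×10⁻⁹ m)
E_photon = 6.0070 eV

Then, the maximum kinetic energy:
KE_max = E_photon - φ = 6.0070 eV - 2.67 eV = 3.3370 eV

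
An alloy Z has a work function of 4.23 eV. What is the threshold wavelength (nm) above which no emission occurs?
293.11 nm

The threshold wavelength is when the photon energy equals the work function:
hc/λ₀ = φ

Solving for λ₀:
λ₀ = hc/φ = (6.626×10⁻³⁴ J·s)(3×10⁸ m/s) / (4.23 eV × 1.602×10⁻¹⁹ J/eV)
λ₀ = 293.11 nm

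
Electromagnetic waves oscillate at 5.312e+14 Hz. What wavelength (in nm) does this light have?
564.37 nm

Using the wave equation: c = fλ

Solving for wavelength:
λ = c/f = (3×10⁸ m/s) / (5.312e+14 Hz)
λ = 564.37 nm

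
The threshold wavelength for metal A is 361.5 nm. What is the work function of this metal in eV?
3.43 eV

At the threshold wavelength, photon energy equals work function:
φ = hc/λ₀

Calculating:
φ = (6.626×10⁻³⁴ J·s)(3×10⁸ m/s) / (361.5×10⁻⁹ m)
φ = 3.43 eV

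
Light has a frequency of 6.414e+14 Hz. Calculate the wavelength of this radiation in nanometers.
467.40 nm

Using the wave equation: c = fλ

Solving for wavelength:
λ = c/f = (3×10⁸ m/s) / (6.414e+14 Hz)
λ = 467.40 nm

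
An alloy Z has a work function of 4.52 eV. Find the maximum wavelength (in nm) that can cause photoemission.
274.30 nm

The threshold wavelength is when the photon energy equals the work function:
hc/λ₀ = φ

Solving for λ₀:
λ₀ = hc/φ = (6.626×10⁻³⁴ J·s)(3×10⁸ m/s) / (4.52 eV × 1.602×10⁻¹⁹ J/eV)
λ₀ = 274.30 nm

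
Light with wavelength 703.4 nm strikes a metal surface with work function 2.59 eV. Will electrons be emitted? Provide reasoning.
No

For photoemission, the photon energy must exceed the work function.

Photon energy: E = hc/λ = 1.7626 eV
Work function: φ = 2.59 eV

Since E_photon (1.7626 eV) < φ (2.59 eV), photoemission will NOT occur.
The threshold wavelength is λ₀ = hc/φ = 478.7 nm.
Since 703.4 nm > 478.7 nm, the photons lack sufficient energy.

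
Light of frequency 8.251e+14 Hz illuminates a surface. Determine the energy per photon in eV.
3.4123 eV

Using E = hf:

E = hf = (6.626×10⁻³⁴ J·s)(8.251e+14 Hz)
E = 3.4123 eV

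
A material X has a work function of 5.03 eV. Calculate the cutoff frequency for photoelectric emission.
1.2162e+15 Hz

The threshold frequency is when the photon energy equals the work function:
hf₀ = φ

Solving for f₀:
f₀ = φ/h = (5.03 eV × 1.602×10⁻¹⁹ J/eV) / (6.626×10⁻³⁴ J·s)
f₀ = 1.2162e+15 Hz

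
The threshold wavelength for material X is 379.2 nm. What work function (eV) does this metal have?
3.27 eV

At the threshold wavelength, photon energy equals work function:
φ = hc/λ₀

Calculating:
φ = (6.626×10⁻³⁴ J·s)(3×10⁸ m/s) / (379.2×10⁻⁹ m)
φ = 3.27 eV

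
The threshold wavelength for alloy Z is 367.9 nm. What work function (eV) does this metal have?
3.37 eV

At the threshold wavelength, photon energy equals work function:
φ = hc/λ₀

Calculating:
φ = (6.626×10⁻³⁴ J·s)(3×10⁸ m/s) / (367.9×10⁻⁹ m)
φ = 3.37 eV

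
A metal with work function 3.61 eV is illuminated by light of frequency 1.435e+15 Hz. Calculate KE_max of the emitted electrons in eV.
2.3247 eV

Using Einstein's photoelectric equation: KE_max = hf - φ

First, calculate the photon energy:
E_photon = hf = (6.626×10⁻³⁴ J·s)(1.435e+15 Hz)
E_photon = 5.9347 eV

Then, the maximum kinetic energy:
KE_max = E_photon - φ = 5.9347 eV - 3.61 eV = 2.3247 eV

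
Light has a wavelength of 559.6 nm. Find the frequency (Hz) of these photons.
5.3573e+14 Hz

Using the wave equation: c = fλ

Solving for frequency:
f = c/λ = (3×10⁸ m/s) / (559.6×10⁻⁹ m)
f = 5.3573e+14 Hz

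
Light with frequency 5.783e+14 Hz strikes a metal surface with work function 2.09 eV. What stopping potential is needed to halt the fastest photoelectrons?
0.3017 V

The stopping potential V_s satisfies: eV_s = KE_max

First, find KE_max using Einstein's equation:
E_photon = hf = (6.626×10⁻³⁴ J·s)(5.783e+14 Hz) = 2.3917 eV
KE_max = E_photon - φ = 2.3917 - 2.09 = 0.3017 eV

Since eV_s = KE_max:
V_s = KE_max/e = 0.3017 V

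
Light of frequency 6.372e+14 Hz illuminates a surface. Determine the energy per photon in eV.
2.6352 eV

Using E = hf:

E = hf = (6.626×10⁻³⁴ J·s)(6.372e+14 Hz)
E = 2.6352 eV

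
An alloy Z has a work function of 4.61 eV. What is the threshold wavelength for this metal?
268.95 nm

The threshold wavelength is when the photon energy equals the work function:
hc/λ₀ = φ

Solving for λ₀:
λ₀ = hc/φ = (6.626×10⁻³⁴ J·s)(3×10⁸ m/s) / (4.61 eV × 1.602×10⁻¹⁹ J/eV)
λ₀ = 268.95 nm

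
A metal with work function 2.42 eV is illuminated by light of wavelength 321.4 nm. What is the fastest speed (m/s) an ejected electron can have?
7.1113e+05 m/s

First, find the maximum kinetic energy:
E_photon = hc/λ = 3.8576 eV
KE_max = E_photon - φ = 3.8576 - 2.42 = 1.4376 eV

Convert to Joules: KE_max = 1.4376 × 1.602×10⁻¹⁹ J = 2.3033e-19 J

Then use KE = ½mv² to find velocity:
v = √(2·KE/m) = √(2 × 2.3033e-19 J / 9.109e-31 kg)
v = 7.1113e+05 m/s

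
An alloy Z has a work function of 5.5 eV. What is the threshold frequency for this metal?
1.3299e+15 Hz

The threshold frequency is when the photon energy equals the work function:
hf₀ = φ

Solving for f₀:
f₀ = φ/h = (5.5 eV × 1.602×10⁻¹⁹ J/eV) / (6.626×10⁻³⁴ J·s)
f₀ = 1.3299e+15 Hz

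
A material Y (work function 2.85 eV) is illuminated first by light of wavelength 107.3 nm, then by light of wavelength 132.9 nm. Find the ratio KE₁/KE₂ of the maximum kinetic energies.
1.3435

Using Einstein's equation: KE_max = hc/λ - φ

For λ₁ = 107.3 nm:
E₁ = hc/λ₁ = 11.5549 eV
KE₁ = E₁ - φ = 11.5549 - 2.85 = 8.7049 eV

For λ₂ = 132.9 nm:
E₂ = hc/λ₂ = 9.3291 eV
KE₂ = E₂ - φ = 9.3291 - 2.85 = 6.4791 eV

Ratio: KE₁/KE₂ = 8.7049/6.4791 = 1.3435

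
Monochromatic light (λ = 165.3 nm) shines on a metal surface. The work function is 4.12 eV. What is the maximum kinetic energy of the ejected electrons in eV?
3.3806 eV

Using Einstein's photoelectric equation: KE_max = hf - φ = hc/λ - φ

First, calculate the photon energy:
E_photon = hc/λ = (6.626×10⁻³⁴ J·s)(3×10⁸ m/s) / (165.3×10⁻⁹ m)
E_photon = 7.5006 eV

Then, the maximum kinetic energy:
KE_max = E_photon - φ = 7.5006 eV - 4.12 eV = 3.3806 eV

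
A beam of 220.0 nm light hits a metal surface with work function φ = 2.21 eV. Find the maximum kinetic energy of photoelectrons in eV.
3.4256 eV

Using Einstein's photoelectric equation: KE_max = hf - φ = hc/λ - φ

First, calculate the photon energy:
E_photon = hc/λ = (6.626×10⁻³⁴ J·s)(3×10⁸ m/s) / (220.0×10⁻⁹ m)
E_photon = 5.6356 eV

Then, the maximum kinetic energy:
KE_max = E_photon - φ = 5.6356 eV - 2.21 eV = 3.4256 eV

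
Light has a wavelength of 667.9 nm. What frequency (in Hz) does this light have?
4.4886e+14 Hz

Using the wave equation: c = fλ

Solving for frequency:
f = c/λ = (3×10⁸ m/s) / (667.9×10⁻⁹ m)
f = 4.4886e+14 Hz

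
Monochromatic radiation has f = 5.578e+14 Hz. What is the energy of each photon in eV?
2.3069 eV

Using E = hf:

E = hf = (6.626×10⁻³⁴ J·s)(5.578e+14 Hz)
E = 2.3069 eV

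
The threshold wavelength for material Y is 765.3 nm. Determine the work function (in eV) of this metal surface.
1.62 eV

At the threshold wavelength, photon energy equals work function:
φ = hc/λ₀

Calculating:
φ = (6.626×10⁻³⁴ J·s)(3×10⁸ m/s) / (765.3×10⁻⁹ m)
φ = 1.62 eV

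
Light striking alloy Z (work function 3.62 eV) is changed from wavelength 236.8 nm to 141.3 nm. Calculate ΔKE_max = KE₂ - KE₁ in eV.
3.5387 eV

Using Einstein's equation: KE_max = hc/λ - φ

For λ₁ = 236.8 nm:
KE₁ = hc/λ₁ - φ = 5.2358 - 3.62 = 1.6158 eV

For λ₂ = 141.3 nm:
KE₂ = hc/λ₂ - φ = 8.7745 - 3.62 = 5.1545 eV

Change in KE:
ΔKE = KE₂ - KE₁ = 5.1545 - 1.6158 = 3.5387 eV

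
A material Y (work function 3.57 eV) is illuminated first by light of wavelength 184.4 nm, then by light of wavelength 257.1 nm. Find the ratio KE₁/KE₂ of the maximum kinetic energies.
2.5181

Using Einstein's equation: KE_max = hc/λ - φ

For λ₁ = 184.4 nm:
E₁ = hc/λ₁ = 6.7237 eV
KE₁ = E₁ - φ = 6.7237 - 3.57 = 3.1537 eV

For λ₂ = 257.1 nm:
E₂ = hc/λ₂ = 4.8224 eV
KE₂ = E₂ - φ = 4.8224 - 3.57 = 1.2524 eV

Ratio: KE₁/KE₂ = 3.1537/1.2524 = 2.5181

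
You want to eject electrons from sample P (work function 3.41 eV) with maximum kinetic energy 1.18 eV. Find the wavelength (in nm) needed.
270.12 nm

From Einstein's equation: KE_max = hc/λ - φ

Rearranging for λ:
hc/λ = KE_max + φ
λ = hc/(KE_max + φ)

Required photon energy:
E_photon = KE_max + φ = 1.18 + 3.41 = 4.59 eV

Required wavelength:
λ = hc/E_photon = (6.626×10⁻³⁴)(3×10⁸) / (4.59 × 1.602×10⁻¹⁹)
λ = 270.12 nm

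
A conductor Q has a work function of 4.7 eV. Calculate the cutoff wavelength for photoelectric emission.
263.80 nm

The threshold wavelength is when the photon energy equals the work function:
hc/λ₀ = φ

Solving for λ₀:
λ₀ = hc/φ = (6.626×10⁻³⁴ J·s)(3×10⁸ m/s) / (4.7 eV × 1.602×10⁻¹⁹ J/eV)
λ₀ = 263.80 nm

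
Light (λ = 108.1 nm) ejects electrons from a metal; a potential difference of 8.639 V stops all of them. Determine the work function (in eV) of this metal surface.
2.83 eV

The stopping potential gives the maximum kinetic energy: KE_max = eV_s = 8.639 eV

From Einstein's photoelectric equation: KE_max = hc/λ - φ
Rearranging: φ = hc/λ - KE_max

Calculate photon energy:
E_photon = hc/λ = (6.626×10⁻³⁴ J·s)(3×10⁸ m/s) / (108.1×10⁻⁹ m) = 11.4694 eV

Therefore:
φ = 11.4694 - 8.639 = 2.83 eV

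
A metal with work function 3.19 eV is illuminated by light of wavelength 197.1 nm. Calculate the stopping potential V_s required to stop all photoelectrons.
3.1004 V

The stopping potential V_s satisfies: eV_s = KE_max

First, find KE_max using Einstein's equation:
E_photon = hc/λ = 6.2904 eV
KE_max = E_photon - φ = 6.2904 - 3.19 = 3.1004 eV

Since eV_s = KE_max:
V_s = KE_max/e = 3.1004 V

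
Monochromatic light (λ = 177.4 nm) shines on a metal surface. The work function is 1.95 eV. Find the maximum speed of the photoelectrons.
1.3314e+06 m/s

First, find the maximum kinetic energy:
E_photon = hc/λ = 6.9890 eV
KE_max = E_photon - φ = 6.9890 - 1.95 = 5.0390 eV

Convert to Joules: KE_max = 5.0390 × 1.602×10⁻¹⁹ J = 8.0733e-19 J

Then use KE = ½mv² to find velocity:
v = √(2·KE/m) = √(2 × 8.0733e-19 J / 9.109e-31 kg)
v = 1.3314e+06 m/s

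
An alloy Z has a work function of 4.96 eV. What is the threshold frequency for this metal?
1.1993e+15 Hz

The threshold frequency is when the photon energy equals the work function:
hf₀ = φ

Solving for f₀:
f₀ = φ/h = (4.96 eV × 1.602×10⁻¹⁹ J/eV) / (6.626×10⁻³⁴ J·s)
f₀ = 1.1993e+15 Hz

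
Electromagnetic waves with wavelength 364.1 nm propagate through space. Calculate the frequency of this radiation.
8.2338e+14 Hz

Using the wave equation: c = fλ

Solving for frequency:
f = c/λ = (3×10⁸ m/s) / (364.1×10⁻⁹ m)
f = 8.2338e+14 Hz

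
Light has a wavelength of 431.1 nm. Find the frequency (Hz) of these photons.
6.9541e+14 Hz

Using the wave equation: c = fλ

Solving for frequency:
f = c/λ = (3×10⁸ m/s) / (431.1×10⁻⁹ m)
f = 6.9541e+14 Hz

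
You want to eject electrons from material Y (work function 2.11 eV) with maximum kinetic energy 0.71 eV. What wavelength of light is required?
439.66 nm

From Einstein's equation: KE_max = hc/λ - φ

Rearranging for λ:
hc/λ = KE_max + φ
λ = hc/(KE_max + φ)

Required photon energy:
E_photon = KE_max + φ = 0.71 + 2.11 = 2.82 eV

Required wavelength:
λ = hc/E_photon = (6.626×10⁻³⁴)(3×10⁸) / (2.82 × 1.602×10⁻¹⁹)
λ = 439.66 nm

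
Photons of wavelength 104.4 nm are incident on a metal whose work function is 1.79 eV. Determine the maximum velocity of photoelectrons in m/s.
1.8836e+06 m/s

First, find the maximum kinetic energy:
E_photon = hc/λ = 11.8759 eV
KE_max = E_photon - φ = 11.8759 - 1.79 = 10.0859 eV

Convert to Joules: KE_max = 10.0859 × 1.602×10⁻¹⁹ J = 1.6159e-18 J

Then use KE = ½mv² to find velocity:
v = √(2·KE/m) = √(2 × 1.6159e-18 J / 9.109e-31 kg)
v = 1.8836e+06 m/s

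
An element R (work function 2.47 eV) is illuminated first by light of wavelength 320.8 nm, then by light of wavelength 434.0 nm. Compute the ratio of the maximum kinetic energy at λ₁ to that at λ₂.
3.6063

Using Einstein's equation: KE_max = hc/λ - φ

For λ₁ = 320.8 nm:
E₁ = hc/λ₁ = 3.8648 eV
KE₁ = E₁ - φ = 3.8648 - 2.47 = 1.3948 eV

For λ₂ = 434.0 nm:
E₂ = hc/λ₂ = 2.8568 eV
KE₂ = E₂ - φ = 2.8568 - 2.47 = 0.3868 eV

Ratio: KE₁/KE₂ = 1.3948/0.3868 = 3.6063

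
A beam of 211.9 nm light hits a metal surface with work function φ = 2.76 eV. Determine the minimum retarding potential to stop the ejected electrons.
3.0911 V

The stopping potential V_s satisfies: eV_s = KE_max

First, find KE_max using Einstein's equation:
E_photon = hc/λ = 5.8511 eV
KE_max = E_photon - φ = 5.8511 - 2.76 = 3.0911 eV

Since eV_s = KE_max:
V_s = KE_max/e = 3.0911 V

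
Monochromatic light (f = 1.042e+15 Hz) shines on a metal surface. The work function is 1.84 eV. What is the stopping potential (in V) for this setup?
2.4694 V

The stopping potential V_s satisfies: eV_s = KE_max

First, find KE_max using Einstein's equation:
E_photon = hf = (6.626×10⁻³⁴ J·s)(1.042e+15 Hz) = 4.3094 eV
KE_max = E_photon - φ = 4.3094 - 1.84 = 2.4694 eV

Since eV_s = KE_max:
V_s = KE_max/e = 2.4694 V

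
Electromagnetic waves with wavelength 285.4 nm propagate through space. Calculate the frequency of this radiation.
1.0504e+15 Hz

Using the wave equation: c = fλ

Solving for frequency:
f = c/λ = (3×10⁸ m/s) / (285.4×10⁻⁹ m)
f = 1.0504e+15 Hz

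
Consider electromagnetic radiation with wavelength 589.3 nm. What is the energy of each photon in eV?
2.1039 eV

Using E = hf = hc/λ:

E = hc/λ = (6.626×10⁻³⁴ J·s)(3×10⁸ m/s) / (589.3×10⁻⁹ m)
E = 2.1039 eV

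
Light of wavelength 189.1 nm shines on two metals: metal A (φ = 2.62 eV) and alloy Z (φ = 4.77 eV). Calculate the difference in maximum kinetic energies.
2.1500 eV

Using KE_max = hc/λ - φ for each metal:

Photon energy: E = hc/λ = 6.5565 eV

For metal A (φ₁ = 2.62 eV):
KE₁ = E - φ₁ = 6.5565 - 2.62 = 3.9365 eV

For alloy Z (φ₂ = 4.77 eV):
KE₂ = E - φ₂ = 6.5565 - 4.77 = 1.7865 eV

Difference:
ΔKE = KE₁ - KE₂ = 3.9365 - 1.7865 = 2.1500 eV

Note: The difference equals the difference in work functions: 4.77 - 2.62 = 2.15 eV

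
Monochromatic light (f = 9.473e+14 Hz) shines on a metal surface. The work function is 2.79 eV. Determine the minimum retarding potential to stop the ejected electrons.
1.1277 V

The stopping potential V_s satisfies: eV_s = KE_max

First, find KE_max using Einstein's equation:
E_photon = hf = (6.626×10⁻³⁴ J·s)(9.473e+14 Hz) = 3.9177 eV
KE_max = E_photon - φ = 3.9177 - 2.79 = 1.1277 eV

Since eV_s = KE_max:
V_s = KE_max/e = 1.1277 V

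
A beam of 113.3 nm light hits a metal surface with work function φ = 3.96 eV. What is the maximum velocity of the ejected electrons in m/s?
1.5673e+06 m/s

First, find the maximum kinetic energy:
E_photon = hc/λ = 10.9430 eV
KE_max = E_photon - φ = 10.9430 - 3.96 = 6.9830 eV

Convert to Joules: KE_max = 6.9830 × 1.602×10⁻¹⁹ J = 1.1188e-18 J

Then use KE = ½mv² to find velocity:
v = √(2·KE/m) = √(2 × 1.1188e-18 J / 9.109e-31 kg)
v = 1.5673e+06 m/s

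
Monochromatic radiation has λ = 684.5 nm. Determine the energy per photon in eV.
1.8113 eV

Using E = hf = hc/λ:

E = hc/λ = (6.626×10⁻³⁴ J·s)(3×10⁸ m/s) / (684.5×10⁻⁹ m)
E = 1.8113 eV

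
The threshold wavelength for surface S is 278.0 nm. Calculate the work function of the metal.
4.46 eV

At the threshold wavelength, photon energy equals work function:
φ = hc/λ₀

Calculating:
φ = (6.626×10⁻³⁴ J·s)(3×10⁸ m/s) / (278.0×10⁻⁹ m)
φ = 4.46 eV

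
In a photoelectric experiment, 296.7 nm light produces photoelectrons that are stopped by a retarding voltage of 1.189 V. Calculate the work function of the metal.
2.99 eV

The stopping potential gives the maximum kinetic energy: KE_max = eV_s = 1.189 eV

From Einstein's photoelectric equation: KE_max = hc/λ - φ
Rearranging: φ = hc/λ - KE_max

Calculate photon energy:
E_photon = hc/λ = (6.626×10⁻³⁴ J·s)(3×10⁸ m/s) / (296.7×10⁻⁹ m) = 4.1788 eV

Therefore:
φ = 4.1788 - 1.189 = 2.99 eV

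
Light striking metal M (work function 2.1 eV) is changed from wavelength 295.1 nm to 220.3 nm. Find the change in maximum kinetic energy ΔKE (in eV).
1.4265 eV

Using Einstein's equation: KE_max = hc/λ - φ

For λ₁ = 295.1 nm:
KE₁ = hc/λ₁ - φ = 4.2014 - 2.1 = 2.1014 eV

For λ₂ = 220.3 nm:
KE₂ = hc/λ₂ - φ = 5.6280 - 2.1 = 3.5280 eV

Change in KE:
ΔKE = KE₂ - KE₁ = 3.5280 - 2.1014 = 1.4265 eV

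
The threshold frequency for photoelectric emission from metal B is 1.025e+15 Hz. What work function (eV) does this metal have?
4.24 eV

At the threshold frequency, photon energy equals work function:
φ = hf₀

Calculating:
φ = (6.626×10⁻³⁴ J·s)(1.025e+15 Hz)
φ = 4.24 eV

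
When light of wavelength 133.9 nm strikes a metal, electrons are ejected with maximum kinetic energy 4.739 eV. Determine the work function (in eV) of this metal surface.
4.52 eV

From Einstein's photoelectric equation: KE_max = hf - φ = hc/λ - φ

Rearranging for φ:
φ = hc/λ - KE_max

Calculate photon energy:
E_photon = hc/λ = 9.2595 eV

Therefore:
φ = 9.2595 - 4.739 = 4.52 eV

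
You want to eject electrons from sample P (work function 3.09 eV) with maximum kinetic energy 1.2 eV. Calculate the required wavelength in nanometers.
289.01 nm

From Einstein's equation: KE_max = hc/λ - φ

Rearranging for λ:
hc/λ = KE_max + φ
λ = hc/(KE_max + φ)

Required photon energy:
E_photon = KE_max + φ = 1.2 + 3.09 = 4.29 eV

Required wavelength:
λ = hc/E_photon = (6.626×10⁻³⁴)(3×10⁸) / (4.29 × 1.602×10⁻¹⁹)
λ = 289.01 nm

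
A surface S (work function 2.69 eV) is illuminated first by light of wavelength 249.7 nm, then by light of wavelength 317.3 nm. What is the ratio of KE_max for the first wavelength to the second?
1.8689

Using Einstein's equation: KE_max = hc/λ - φ

For λ₁ = 249.7 nm:
E₁ = hc/λ₁ = 4.9653 eV
KE₁ = E₁ - φ = 4.9653 - 2.69 = 2.2753 eV

For λ₂ = 317.3 nm:
E₂ = hc/λ₂ = 3.9075 eV
KE₂ = E₂ - φ = 3.9075 - 2.69 = 1.2175 eV

Ratio: KE₁/KE₂ = 2.2753/1.2175 = 1.8689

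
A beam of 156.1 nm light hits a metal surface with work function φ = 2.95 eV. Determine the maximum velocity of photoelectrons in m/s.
1.3252e+06 m/s

First, find the maximum kinetic energy:
E_photon = hc/λ = 7.9426 eV
KE_max = E_photon - φ = 7.9426 - 2.95 = 4.9926 eV

Convert to Joules: KE_max = 4.9926 × 1.602×10⁻¹⁹ J = 7.9990e-19 J

Then use KE = ½mv² to find velocity:
v = √(2·KE/m) = √(2 × 7.9990e-19 J / 9.109e-31 kg)
v = 1.3252e+06 m/s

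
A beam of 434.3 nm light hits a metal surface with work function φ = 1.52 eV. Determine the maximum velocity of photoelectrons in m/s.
6.8523e+05 m/s

First, find the maximum kinetic energy:
E_photon = hc/λ = 2.8548 eV
KE_max = E_photon - φ = 2.8548 - 1.52 = 1.3348 eV

Convert to Joules: KE_max = 1.3348 × 1.602×10⁻¹⁹ J = 2.1386e-19 J

Then use KE = ½mv² to find velocity:
v = √(2·KE/m) = √(2 × 2.1386e-19 J / 9.109e-31 kg)
v = 6.8523e+05 m/s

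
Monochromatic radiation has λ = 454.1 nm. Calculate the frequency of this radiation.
6.6019e+14 Hz

Using the wave equation: c = fλ

Solving for frequency:
f = c/λ = (3×10⁸ m/s) / (454.1×10⁻⁹ m)
f = 6.6019e+14 Hz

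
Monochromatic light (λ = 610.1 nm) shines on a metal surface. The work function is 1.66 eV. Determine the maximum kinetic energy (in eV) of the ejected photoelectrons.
0.3722 eV

Using Einstein's photoelectric equation: KE_max = hf - φ = hc/λ - φ

First, calculate the photon energy:
E_photon = hc/λ = (6.626×10⁻³⁴ J·s)(3×10⁸ m/s) / (610.1×10⁻⁹ m)
E_photon = 2.0322 eV

Then, the maximum kinetic energy:
KE_max = E_photon - φ = 2.0322 eV - 1.66 eV = 0.3722 eV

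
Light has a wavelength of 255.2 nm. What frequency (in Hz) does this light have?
1.1747e+15 Hz

Using the wave equation: c = fλ

Solving for frequency:
f = c/λ = (3×10⁸ m/s) / (255.2×10⁻⁹ m)
f = 1.1747e+15 Hz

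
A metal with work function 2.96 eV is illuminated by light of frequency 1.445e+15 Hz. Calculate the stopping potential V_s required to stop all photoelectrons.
3.0160 V

The stopping potential V_s satisfies: eV_s = KE_max

First, find KE_max using Einstein's equation:
E_photon = hf = (6.626×10⁻³⁴ J·s)(1.445e+15 Hz) = 5.9760 eV
KE_max = E_photon - φ = 5.9760 - 2.96 = 3.0160 eV

Since eV_s = KE_max:
V_s = KE_max/e = 3.0160 V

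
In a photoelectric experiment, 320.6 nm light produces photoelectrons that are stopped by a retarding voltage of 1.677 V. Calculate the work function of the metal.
2.19 eV

The stopping potential gives the maximum kinetic energy: KE_max = eV_s = 1.677 eV

From Einstein's photoelectric equation: KE_max = hc/λ - φ
Rearranging: φ = hc/λ - KE_max

Calculate photon energy:
E_photon = hc/λ = (6.626×10⁻³⁴ J·s)(3×10⁸ m/s) / (320.6×10⁻⁹ m) = 3.8673 eV

Therefore:
φ = 3.8673 - 1.677 = 2.19 eV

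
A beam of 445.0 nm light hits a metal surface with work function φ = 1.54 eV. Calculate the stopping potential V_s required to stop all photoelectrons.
1.2462 V

The stopping potential V_s satisfies: eV_s = KE_max

First, find KE_max using Einstein's equation:
E_photon = hc/λ = 2.7862 eV
KE_max = E_photon - φ = 2.7862 - 1.54 = 1.2462 eV

Since eV_s = KE_max:
V_s = KE_max/e = 1.2462 V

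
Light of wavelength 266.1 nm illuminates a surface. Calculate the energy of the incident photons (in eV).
4.6593 eV

Using E = hf = hc/λ:

E = hc/λ = (6.626×10⁻³⁴ J·s)(3×10⁸ m/s) / (266.1×10⁻⁹ m)
E = 4.6593 eV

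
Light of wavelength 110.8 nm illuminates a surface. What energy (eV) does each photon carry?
11.1899 eV

Using E = hf = hc/λ:

E = hc/λ = (6.626×10⁻³⁴ J·s)(3×10⁸ m/s) / (110.8×10⁻⁹ m)
E = 11.1899 eV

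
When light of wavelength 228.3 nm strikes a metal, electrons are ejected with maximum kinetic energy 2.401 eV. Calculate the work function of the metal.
3.03 eV

From Einstein's photoelectric equation: KE_max = hf - φ = hc/λ - φ

Rearranging for φ:
φ = hc/λ - KE_max

Calculate photon energy:
E_photon = hc/λ = 5.4308 eV

Therefore:
φ = 5.4308 - 2.401 = 3.03 eV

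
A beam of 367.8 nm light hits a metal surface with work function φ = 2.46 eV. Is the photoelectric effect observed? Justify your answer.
Yes

For photoemission, the photon energy must exceed the work function.

Photon energy: E = hc/λ = 3.3710 eV
Work function: φ = 2.46 eV

Since E_photon (3.3710 eV) > φ (2.46 eV), photoemission WILL occur.
The threshold wavelength is λ₀ = hc/φ = 504.0 nm.
Since 367.8 nm < 504.0 nm, the light has sufficient energy.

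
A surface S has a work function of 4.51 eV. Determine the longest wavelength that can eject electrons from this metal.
274.91 nm

The threshold wavelength is when the photon energy equals the work function:
hc/λ₀ = φ

Solving for λ₀:
λ₀ = hc/φ = (6.626×10⁻³⁴ J·s)(3×10⁸ m/s) / (4.51 eV × 1.602×10⁻¹⁹ J/eV)
λ₀ = 274.91 nm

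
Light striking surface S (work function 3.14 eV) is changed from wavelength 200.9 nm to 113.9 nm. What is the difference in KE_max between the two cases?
4.7139 eV

Using Einstein's equation: KE_max = hc/λ - φ

For λ₁ = 200.9 nm:
KE₁ = hc/λ₁ - φ = 6.1714 - 3.14 = 3.0314 eV

For λ₂ = 113.9 nm:
KE₂ = hc/λ₂ - φ = 10.8854 - 3.14 = 7.7454 eV

Change in KE:
ΔKE = KE₂ - KE₁ = 7.7454 - 3.0314 = 4.7139 eV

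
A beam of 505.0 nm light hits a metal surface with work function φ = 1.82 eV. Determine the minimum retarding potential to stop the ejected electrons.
0.6351 V

The stopping potential V_s satisfies: eV_s = KE_max

First, find KE_max using Einstein's equation:
E_photon = hc/λ = 2.4551 eV
KE_max = E_photon - φ = 2.4551 - 1.82 = 0.6351 eV

Since eV_s = KE_max:
V_s = KE_max/e = 0.6351 V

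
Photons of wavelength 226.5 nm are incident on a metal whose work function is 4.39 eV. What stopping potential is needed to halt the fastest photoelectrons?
1.0839 V

The stopping potential V_s satisfies: eV_s = KE_max

First, find KE_max using Einstein's equation:
E_photon = hc/λ = 5.4739 eV
KE_max = E_photon - φ = 5.4739 - 4.39 = 1.0839 eV

Since eV_s = KE_max:
V_s = KE_max/e = 1.0839 V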